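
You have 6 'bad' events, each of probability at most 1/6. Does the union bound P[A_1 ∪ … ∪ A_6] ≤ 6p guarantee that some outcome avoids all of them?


Union bound: P[∪_{i=1}^{6} A_i] ≤ Σ_i P[A_i] ≤ 6·p = 6·(1/6) = 1.
Numerically: 1 ≈ 1.000.
Is 1 < 1? NO.
Since the bound 1 is ≥ 1, the union bound is uninformative here; it does NOT by itself certify existence.

6·p = 1 ≈ 1.000; existence NOT certified by the union bound.


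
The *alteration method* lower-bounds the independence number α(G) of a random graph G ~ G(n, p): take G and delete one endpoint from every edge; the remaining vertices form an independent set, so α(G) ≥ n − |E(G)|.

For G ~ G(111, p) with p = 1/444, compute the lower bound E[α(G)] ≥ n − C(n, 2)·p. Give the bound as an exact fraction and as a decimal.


E[|E(G)|] = C(111, 2)·p = 6105 · (1/444) = 55/4.
E[α(G)] ≥ n − E[|E(G)|] = 111 − 55/4 = 389/4.
Numerically: ≈ 97.250.
(This is only a lower bound; the true E[α(G)] may be larger.)

E[α(G)] ≥ 389/4 ≈ 97.250.


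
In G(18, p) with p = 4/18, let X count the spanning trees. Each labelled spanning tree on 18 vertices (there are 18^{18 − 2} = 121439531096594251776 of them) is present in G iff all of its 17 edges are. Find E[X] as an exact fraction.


K_18 has 18^{18 − 2} = 121439531096594251776 labelled spanning trees.
For each such spanning tree H, let X_H = 1 if all 17 edges of H are present in G. Then P[X_H = 1] = p^{17} = (2/9)^{17} = 131072/16677181699666569.
Summing the indicators: E[X] = Σ_H E[X_H] = 121439531096594251776 · p^{17} = 121439531096594251776 · 131072/16677181699666569 = 8589934592/9.
Numerically: E[X] ≈ 9.54e+08.

E[X] = 121439531096594251776 · (2/9)^{17} = 8589934592/9 ≈ 9.54e+08.


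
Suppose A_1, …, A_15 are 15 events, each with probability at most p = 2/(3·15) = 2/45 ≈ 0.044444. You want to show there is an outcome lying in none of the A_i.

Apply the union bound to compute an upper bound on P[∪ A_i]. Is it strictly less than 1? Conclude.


Union bound: P[∪_{i=1}^{15} A_i] ≤ Σ_i P[A_i] ≤ 15·p = 15·(2/45) = 2/3.
Numerically: 2/3 ≈ 0.666667.
Is 2/3 < 1? YES.
Since P[∪ A_i] ≤ 2/3 < 1, the complement has P[∩ A_i^c] ≥ 1 − 2/3 = 1/3 > 0, so some outcome avoids every A_i.

15·p = 2/3 ≈ 0.666667; existence CERTIFIED by the union bound.


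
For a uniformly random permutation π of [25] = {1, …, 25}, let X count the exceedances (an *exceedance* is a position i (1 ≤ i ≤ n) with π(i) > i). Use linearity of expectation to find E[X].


Write X = Σ_{i=1}^{25} X_i, where X_i = 1_{π(i) > i}.
For each fixed i, π(i) is uniform over {1, …, 25} (marginal of a uniform permutation), so P[π(i) > i] = (n − i)/n. Summing: Σ_{i=1}^{25} (n − i)/n = (0 + 1 + … + 24)/25 = 25(25 − 1)/(2·25) = (25 − 1)/2.
Hence E[X] = Σ_{i=1}^{25} (25 − i)/25 = 12 ≈ 12.0000.

E[X] = 12 = 12.0000.


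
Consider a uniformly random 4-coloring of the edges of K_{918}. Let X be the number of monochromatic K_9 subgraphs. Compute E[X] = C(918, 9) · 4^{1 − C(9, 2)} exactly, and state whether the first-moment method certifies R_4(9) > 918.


E[X] = C(918, 9) · 4^{1 − 36} = 1226696518272037432620 · 4^{−35} = 1226696518272037432620/1180591620717411303424.
As a reduced fraction: E[X] = 306674129568009358155/295147905179352825856 ≈ 1.0390524.
Is E[X] < 1? NO.
Since E[X] ≥ 1, the first-moment bound is inconclusive at n = 918; it does NOT by itself certify R_4(9) > 918.

E[X] = 306674129568009358155/295147905179352825856 ≈ 1.0390524; E[X] ≥ 1; first-moment method inconclusive here.


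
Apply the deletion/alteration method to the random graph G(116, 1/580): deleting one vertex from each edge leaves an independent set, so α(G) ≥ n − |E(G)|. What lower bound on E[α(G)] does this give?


E[|E(G)|] = C(116, 2)·p = 6670 · (1/580) = 23/2.
E[α(G)] ≥ n − E[|E(G)|] = 116 − 23/2 = 209/2.
Numerically: ≈ 104.500000.
(This is only a lower bound; the true E[α(G)] may be larger.)

E[α(G)] ≥ 209/2 ≈ 104.500000.


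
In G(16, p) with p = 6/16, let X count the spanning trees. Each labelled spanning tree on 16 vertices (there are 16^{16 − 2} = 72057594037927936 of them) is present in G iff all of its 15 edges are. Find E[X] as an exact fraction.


K_16 has 16^{16 − 2} = 72057594037927936 labelled spanning trees.
For each such spanning tree H, let X_H = 1 if all 15 edges of H are present in G. Then P[X_H = 1] = p^{15} = (3/8)^{15} = 14348907/35184372088832.
By linearity of expectation: E[X] = Σ_H E[X_H] = 72057594037927936 · p^{15} = 72057594037927936 · 14348907/35184372088832 = 29386561536.
Numerically: E[X] ≈ 2.94e+10.

E[X] = 72057594037927936 · (3/8)^{15} = 29386561536 ≈ 2.94e+10.


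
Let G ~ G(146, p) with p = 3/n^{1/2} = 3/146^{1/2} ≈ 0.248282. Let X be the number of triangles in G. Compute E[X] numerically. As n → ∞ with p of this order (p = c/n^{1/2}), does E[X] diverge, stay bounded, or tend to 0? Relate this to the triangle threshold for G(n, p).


Number of potential triangles: C(146, 3) = 508080.
Each occurs with probability p³ ≈ (0.248282)³ ≈ 1.53050404e-02.
By linearity: E[X] = C(146, 3)·p³ ≈ 508080 · 1.53050404e-02 ≈ 7776.184929.
Since α = 1/2 < 1, p = c/n^{1/2} ≫ 1/n is above the triangle threshold p ~ 1/n. Asymptotically E[X] ~ (c³/6)·n^{3(1−α)} = (3³/6)·n^{1.5} → ∞; triangles are abundant w.h.p.

E[X] ≈ 7776.184929; in regime p = Θ(1/n^{1/2}) E[X] diverges (above the triangle threshold p ~ 1/n).


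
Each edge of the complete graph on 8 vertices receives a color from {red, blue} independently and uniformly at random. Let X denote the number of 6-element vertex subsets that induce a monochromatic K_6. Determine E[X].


Let X = Σ_S X_S over the C(8, 6) = 28 subsets S of size 6, where X_S = 1 if the K_6 on S is monochromatic.
For a fixed S, the K_6 on S has C(6, 2) = 15 edges. P[all 15 edges red] = (1/2)^15, and likewise for blue, so P[monochromatic] = 2·(1/2)^15 = 2^{1 − 15} = 1/16384.
By linearity: E[X] = C(8, 6) · 2^{1 − 15} = 28 · 1/16384 = 7/4096.
Numerically: E[X] ≈ 0.00171.

E[X] = C(8,6)·2^(1−C(6,2)) = 7/4096 ≈ 0.00171.


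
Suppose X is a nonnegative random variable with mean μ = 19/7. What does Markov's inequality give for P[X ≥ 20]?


μ = E[X] = 19/7, a = 20.
Markov: P[X ≥ 20] ≤ μ/a = (19/7)/20 = 19/140.
Numerically: ≈ 0.13571.
(Since a = 20 > μ = 2.71429, the bound 19/140 is < 1 and informative.)

P[X ≥ 20] ≤ 19/140 ≈ 0.13571.


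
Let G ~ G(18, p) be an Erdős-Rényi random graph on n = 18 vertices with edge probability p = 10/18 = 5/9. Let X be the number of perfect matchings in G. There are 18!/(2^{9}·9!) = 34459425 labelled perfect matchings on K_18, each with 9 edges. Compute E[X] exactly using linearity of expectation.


K_18 has 18!/(2^{9}·9!) = 34459425 labelled perfect matchings.
For each such perfect matching H, let X_H = 1 if all 9 edges of H are present in G. Then P[X_H = 1] = p^{9} = (5/9)^{9} = 1953125/387420489.
By linearity: E[X] = Σ_H E[X_H] = 34459425 · p^{9} = 34459425 · 1953125/387420489 = 830908203125/4782969.
Numerically: E[X] ≈ 173722.

E[X] = 34459425 · (5/9)^{9} = 830908203125/4782969 ≈ 173722.


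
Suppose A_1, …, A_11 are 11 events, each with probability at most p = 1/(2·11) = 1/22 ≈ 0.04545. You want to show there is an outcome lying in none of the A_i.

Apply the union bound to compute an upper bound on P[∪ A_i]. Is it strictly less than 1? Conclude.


Union bound: P[∪_{i=1}^{11} A_i] ≤ Σ_i P[A_i] ≤ 11·p = 11·(1/22) = 1/2.
Numerically: 1/2 ≈ 0.50000.
Is 1/2 < 1? YES.
Since P[∪ A_i] ≤ 1/2 < 1, the complement has P[∩ A_i^c] ≥ 1 − 1/2 = 1/2 > 0, so some outcome avoids every A_i.

11·p = 1/2 ≈ 0.50000; existence CERTIFIED by the union bound.


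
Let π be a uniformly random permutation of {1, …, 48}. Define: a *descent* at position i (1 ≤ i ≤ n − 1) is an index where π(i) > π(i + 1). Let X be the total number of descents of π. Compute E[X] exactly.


Write X = Σ X_I over i = 1, …, 47, with X_I the indicator of one descent.
There are 47 indicators.
For each fixed i, the pair (π(i), π(i+1)) is a uniformly random ordered pair of distinct values from {1, …, 48}; by symmetry P[π(i) > π(i+1)] = 1/2.
By linearity: E[X] = 47 · (1/2) = (48 − 1) · (1/2) = 47/2 ≈ 23.500.

E[X] = 47/2 = 23.500.


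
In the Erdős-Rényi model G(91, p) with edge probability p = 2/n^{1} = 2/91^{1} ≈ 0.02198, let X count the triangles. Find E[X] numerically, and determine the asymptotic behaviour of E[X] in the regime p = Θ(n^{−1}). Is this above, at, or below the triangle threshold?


Number of potential triangles: C(91, 3) = 121485.
Each occurs with probability p³ ≈ (0.02198)³ ≈ 1.061612e-05.
By linearity: E[X] = C(91, 3)·p³ ≈ 121485 · 1.061612e-05 ≈ 1.2897.
Here α = 1, so p = 2/n is exactly at the triangle threshold p ~ 1/n. Asymptotically E[X] → c³/6 = 2³/6 = 4/3 ≈ 1.3333, a bounded constant. In this regime the triangle count is asymptotically Poisson(c³/6).

E[X] ≈ 1.2897; in regime p = Θ(1/n^{1}) E[X] stays bounded (at the triangle threshold p ~ 1/n).


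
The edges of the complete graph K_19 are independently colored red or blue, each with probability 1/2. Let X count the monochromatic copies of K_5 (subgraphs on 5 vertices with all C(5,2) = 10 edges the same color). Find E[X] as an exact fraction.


Let X = Σ_S X_S over the C(19, 5) = 11628 subsets S of size 5, where X_S = 1 if the K_5 on S is monochromatic.
For a fixed S, the K_5 on S has C(5, 2) = 10 edges. P[all 10 edges red] = (1/2)^10, and likewise for blue, so P[monochromatic] = 2·(1/2)^10 = 2^{1 − 10} = 1/512.
Summing: E[X] = C(19, 5) · 2^{1 − 10} = 11628 · 1/512 = 2907/128.
Numerically: E[X] ≈ 22.71094.

E[X] = C(19,5)·2^(1−C(5,2)) = 2907/128 ≈ 22.71094.


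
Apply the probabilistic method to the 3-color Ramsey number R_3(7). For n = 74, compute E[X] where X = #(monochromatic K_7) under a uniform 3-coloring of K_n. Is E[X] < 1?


E[X] = C(74, 7) · 3^{1 − 21} = 1799579064 · 3^{−20} = 1799579064/3486784401.
As a reduced fraction: E[X] = 599859688/1162261467 ≈ 0.516.
Is E[X] < 1? YES.
Since E[X] < 1, there exists a 3-coloring of K_{74} with no monochromatic K_7; hence R_3(7) > 74.

E[X] = 599859688/1162261467 ≈ 0.516; E[X] < 1, so R_3(7) > 74.


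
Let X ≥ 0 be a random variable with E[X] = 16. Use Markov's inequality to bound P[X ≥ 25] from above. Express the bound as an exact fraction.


μ = E[X] = 16, a = 25.
Markov: P[X ≥ 25] ≤ μ/a = (16)/25 = 16/25.
Numerically: ≈ 0.64000.
(Since a = 25 > μ = 16.00000, the bound 16/25 is < 1 and informative.)

P[X ≥ 25] ≤ 16/25 ≈ 0.64000.


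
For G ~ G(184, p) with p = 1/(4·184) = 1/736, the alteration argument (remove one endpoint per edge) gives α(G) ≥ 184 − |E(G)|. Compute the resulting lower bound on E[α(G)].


E[|E(G)|] = C(184, 2)·p = 16836 · (1/736) = 183/8.
E[α(G)] ≥ n − E[|E(G)|] = 184 − 183/8 = 1289/8.
Numerically: ≈ 161.1250.
(This is only a lower bound; the true E[α(G)] may be larger.)

E[α(G)] ≥ 1289/8 ≈ 161.1250.


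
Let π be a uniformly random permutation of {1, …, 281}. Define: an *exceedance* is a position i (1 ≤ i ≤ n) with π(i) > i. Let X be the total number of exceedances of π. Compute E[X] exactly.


Write X = Σ_{i=1}^{281} X_i, where X_i = 1_{π(i) > i}.
For each fixed i, π(i) is uniform over {1, …, 281} (marginal of a uniform permutation), so P[π(i) > i] = (n − i)/n. Summing: Σ_{i=1}^{281} (n − i)/n = (0 + 1 + … + 280)/281 = 281(281 − 1)/(2·281) = (281 − 1)/2.
Hence E[X] = Σ_{i=1}^{281} (281 − i)/281 = 140 ≈ 140.0000.

E[X] = 140 = 140.0000.


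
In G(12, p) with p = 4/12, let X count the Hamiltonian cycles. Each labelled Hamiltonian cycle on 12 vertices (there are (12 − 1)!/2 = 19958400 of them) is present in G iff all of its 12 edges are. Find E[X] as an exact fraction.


K_12 has (12 − 1)!/2 = 19958400 labelled Hamiltonian cycles.
For each such Hamiltonian cycle H, let X_H = 1 if all 12 edges of H are present in G. Then P[X_H = 1] = p^{12} = (1/3)^{12} = 1/531441.
Summing the indicators: E[X] = Σ_H E[X_H] = 19958400 · p^{12} = 19958400 · 1/531441 = 246400/6561.
Numerically: E[X] ≈ 37.6.

E[X] = 19958400 · (1/3)^{12} = 246400/6561 ≈ 37.6.


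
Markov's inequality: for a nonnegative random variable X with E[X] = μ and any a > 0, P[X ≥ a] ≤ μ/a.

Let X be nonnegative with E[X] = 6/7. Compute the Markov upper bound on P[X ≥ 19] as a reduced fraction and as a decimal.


μ = E[X] = 6/7, a = 19.
Markov: P[X ≥ 19] ≤ μ/a = (6/7)/19 = 6/133.
Numerically: ≈ 0.04511.
(Since a = 19 > μ = 0.85714, the bound 6/133 is < 1 and informative.)

P[X ≥ 19] ≤ 6/133 ≈ 0.04511.


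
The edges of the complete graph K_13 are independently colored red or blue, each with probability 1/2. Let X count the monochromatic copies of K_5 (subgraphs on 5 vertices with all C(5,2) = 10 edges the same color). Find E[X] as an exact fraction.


Let X = Σ_S X_S over the C(13, 5) = 1287 subsets S of size 5, where X_S = 1 if the K_5 on S is monochromatic.
For a fixed S, the K_5 on S has C(5, 2) = 10 edges. P[all 10 edges red] = (1/2)^10, and likewise for blue, so P[monochromatic] = 2·(1/2)^10 = 2^{1 − 10} = 1/512.
Summing: E[X] = C(13, 5) · 2^{1 − 10} = 1287 · 1/512 = 1287/512.
Numerically: E[X] ≈ 2.513672.

E[X] = C(13,5)·2^(1−C(5,2)) = 1287/512 ≈ 2.513672.


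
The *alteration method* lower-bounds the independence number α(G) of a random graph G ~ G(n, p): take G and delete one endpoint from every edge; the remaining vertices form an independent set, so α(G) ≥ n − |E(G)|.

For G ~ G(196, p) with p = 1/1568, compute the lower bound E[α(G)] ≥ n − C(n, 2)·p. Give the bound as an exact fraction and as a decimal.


E[|E(G)|] = C(196, 2)·p = 19110 · (1/1568) = 195/16.
E[α(G)] ≥ n − E[|E(G)|] = 196 − 195/16 = 2941/16.
Numerically: ≈ 183.8125.
(This is only a lower bound; the true E[α(G)] may be larger.)

E[α(G)] ≥ 2941/16 ≈ 183.8125.


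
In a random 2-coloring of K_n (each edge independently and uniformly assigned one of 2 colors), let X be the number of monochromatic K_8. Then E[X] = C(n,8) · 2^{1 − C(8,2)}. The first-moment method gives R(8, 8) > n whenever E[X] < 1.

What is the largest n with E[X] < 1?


We need C(n, 8) · 2^{1 − 28} < 1, i.e. C(n, 8) < 2^{28 − 1} = 134217728.
Check values of n near the boundary:
  n = 40: C(40, 8) = 76904685; 76904685 < 134217728? YES
  n = 41: C(41, 8) = 95548245; 95548245 < 134217728? YES
  n = 42: C(42, 8) = 118030185; 118030185 < 134217728? YES
  n = 43: C(43, 8) = 145008513; 145008513 < 134217728? NO
The largest n with C(n, 8) < 134217728 is n = 42 (where E[X] = 118030185/134217728 ≈ 0.879393). Hence R(8, 8) > 42, i.e. R(8, 8) ≥ 43.

Largest n = 42; hence R(8, 8) > 42.


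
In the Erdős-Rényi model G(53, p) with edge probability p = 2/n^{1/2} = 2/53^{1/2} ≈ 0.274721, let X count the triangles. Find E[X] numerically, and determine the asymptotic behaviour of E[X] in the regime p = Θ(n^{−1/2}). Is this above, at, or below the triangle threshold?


Number of potential triangles: C(53, 3) = 23426.
Each occurs with probability p³ ≈ (0.274721)³ ≈ 2.07336700e-02.
By linearity: E[X] = C(53, 3)·p³ ≈ 23426 · 2.07336700e-02 ≈ 485.706954.
Since α = 1/2 < 1, p = c/n^{1/2} ≫ 1/n is above the triangle threshold p ~ 1/n. Asymptotically E[X] ~ (c³/6)·n^{3(1−α)} = (2³/6)·n^{1.5} → ∞; triangles are abundant w.h.p.

E[X] ≈ 485.706954; in regime p = Θ(1/n^{1/2}) E[X] diverges (above the triangle threshold p ~ 1/n).


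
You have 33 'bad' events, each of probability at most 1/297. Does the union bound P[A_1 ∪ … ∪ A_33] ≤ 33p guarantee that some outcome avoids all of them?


Union bound: P[∪_{i=1}^{33} A_i] ≤ Σ_i P[A_i] ≤ 33·p = 33·(1/297) = 1/9.
Numerically: 1/9 ≈ 0.111111.
Is 1/9 < 1? YES.
Since P[∪ A_i] ≤ 1/9 < 1, the complement has P[∩ A_i^c] ≥ 1 − 1/9 = 8/9 > 0, so some outcome avoids every A_i.

33·p = 1/9 ≈ 0.111111; existence CERTIFIED by the union bound.


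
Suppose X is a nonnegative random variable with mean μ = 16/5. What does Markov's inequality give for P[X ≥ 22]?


μ = E[X] = 16/5, a = 22.
Markov: P[X ≥ 22] ≤ μ/a = (16/5)/22 = 8/55.
Numerically: ≈ 0.145455.
(Since a = 22 > μ = 3.200000, the bound 8/55 is < 1 and informative.)

P[X ≥ 22] ≤ 8/55 ≈ 0.145455.


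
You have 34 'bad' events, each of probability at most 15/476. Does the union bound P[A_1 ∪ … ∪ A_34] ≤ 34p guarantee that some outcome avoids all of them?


Union bound: P[∪_{i=1}^{34} A_i] ≤ Σ_i P[A_i] ≤ 34·p = 34·(15/476) = 15/14.
Numerically: 15/14 ≈ 1.0714.
Is 15/14 < 1? NO.
Since the bound 15/14 is ≥ 1, the union bound is uninformative here; it does NOT by itself certify existence.

34·p = 15/14 ≈ 1.0714; existence NOT certified by the union bound.


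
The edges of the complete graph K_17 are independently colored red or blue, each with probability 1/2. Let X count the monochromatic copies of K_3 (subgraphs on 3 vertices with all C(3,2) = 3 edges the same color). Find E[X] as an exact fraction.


Let X = Σ_S X_S over the C(17, 3) = 680 subsets S of size 3, where X_S = 1 if the K_3 on S is monochromatic.
For a fixed S, the K_3 on S has C(3, 2) = 3 edges. P[all 3 edges red] = (1/2)^3, and likewise for blue, so P[monochromatic] = 2·(1/2)^3 = 2^{1 − 3} = 1/4.
By linearity of expectation: E[X] = C(17, 3) · 2^{1 − 3} = 680 · 1/4 = 170.
Numerically: E[X] ≈ 170.000000.

E[X] = C(17,3)·2^(1−C(3,2)) = 170 ≈ 170.000000.


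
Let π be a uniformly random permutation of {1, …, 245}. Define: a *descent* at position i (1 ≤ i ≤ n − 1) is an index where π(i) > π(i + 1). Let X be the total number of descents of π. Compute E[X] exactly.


Write X = Σ X_I over i = 1, …, 244, with X_I the indicator of one descent.
There are 244 indicators.
For each fixed i, the pair (π(i), π(i+1)) is a uniformly random ordered pair of distinct values from {1, …, 245}; by symmetry P[π(i) > π(i+1)] = 1/2.
By linearity: E[X] = 244 · (1/2) = (245 − 1) · (1/2) = 122 ≈ 122.00000.

E[X] = 122 = 122.00000.


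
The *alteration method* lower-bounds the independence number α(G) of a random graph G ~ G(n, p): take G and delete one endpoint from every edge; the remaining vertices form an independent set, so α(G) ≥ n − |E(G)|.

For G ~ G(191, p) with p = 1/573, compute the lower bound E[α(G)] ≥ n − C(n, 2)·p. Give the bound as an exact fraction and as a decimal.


E[|E(G)|] = C(191, 2)·p = 18145 · (1/573) = 95/3.
E[α(G)] ≥ n − E[|E(G)|] = 191 − 95/3 = 478/3.
Numerically: ≈ 159.33333.
(This is only a lower bound; the true E[α(G)] may be larger.)

E[α(G)] ≥ 478/3 ≈ 159.33333.


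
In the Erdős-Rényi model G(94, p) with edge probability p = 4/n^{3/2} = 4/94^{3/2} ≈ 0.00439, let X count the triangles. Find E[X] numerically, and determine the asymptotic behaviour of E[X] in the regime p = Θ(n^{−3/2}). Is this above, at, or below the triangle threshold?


Number of potential triangles: C(94, 3) = 134044.
Each occurs with probability p³ ≈ (0.00439)³ ≈ 8.45483e-08.
By linearity: E[X] = C(94, 3)·p³ ≈ 134044 · 8.45483e-08 ≈ 0.011.
Since α = 3/2 > 1, p = c/n^{3/2} = o(1/n) is below the triangle threshold p ~ 1/n. Asymptotically E[X] ~ (c³/6)·n^{3(1−α)} = (4³/6)·n^{-1.5} → 0, so by Markov's inequality G has no triangles w.h.p.

E[X] ≈ 0.011; in regime p = Θ(1/n^{3/2}) E[X] tends to 0 (below the triangle threshold p ~ 1/n).


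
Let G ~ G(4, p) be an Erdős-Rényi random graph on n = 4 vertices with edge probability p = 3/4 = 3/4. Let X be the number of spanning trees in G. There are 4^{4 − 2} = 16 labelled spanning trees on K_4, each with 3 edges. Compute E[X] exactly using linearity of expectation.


K_4 has 4^{4 − 2} = 16 labelled spanning trees.
For each such spanning tree H, let X_H = 1 if all 3 edges of H are present in G. Then P[X_H = 1] = p^{3} = (3/4)^{3} = 27/64.
By linearity: E[X] = Σ_H E[X_H] = 16 · p^{3} = 16 · 27/64 = 27/4.
Numerically: E[X] ≈ 6.75.

E[X] = 16 · (3/4)^{3} = 27/4 ≈ 6.75.


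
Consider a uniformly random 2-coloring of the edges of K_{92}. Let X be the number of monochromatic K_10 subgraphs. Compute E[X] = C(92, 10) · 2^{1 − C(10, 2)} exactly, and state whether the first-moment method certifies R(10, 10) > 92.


E[X] = C(92, 10) · 2^{1 − 45} = 7210666060598 · 2^{−44} = 7210666060598/17592186044416.
As a reduced fraction: E[X] = 3605333030299/8796093022208 ≈ 0.410.
Is E[X] < 1? YES.
Since E[X] < 1, there exists a 2-coloring of K_{92} with no monochromatic K_10; hence R(10, 10) > 92.

E[X] = 3605333030299/8796093022208 ≈ 0.410; E[X] < 1, so R(10, 10) > 92.


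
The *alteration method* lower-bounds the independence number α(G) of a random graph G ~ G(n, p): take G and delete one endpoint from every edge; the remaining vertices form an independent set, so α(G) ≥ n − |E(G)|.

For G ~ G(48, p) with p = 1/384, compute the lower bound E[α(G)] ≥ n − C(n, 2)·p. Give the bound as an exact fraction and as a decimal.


E[|E(G)|] = C(48, 2)·p = 1128 · (1/384) = 47/16.
E[α(G)] ≥ n − E[|E(G)|] = 48 − 47/16 = 721/16.
Numerically: ≈ 45.0625.
(This is only a lower bound; the true E[α(G)] may be larger.)

E[α(G)] ≥ 721/16 ≈ 45.0625.


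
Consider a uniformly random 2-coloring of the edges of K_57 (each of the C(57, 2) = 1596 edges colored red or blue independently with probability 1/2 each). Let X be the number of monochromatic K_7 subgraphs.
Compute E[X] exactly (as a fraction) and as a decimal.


Let X = Σ_S X_S over the C(57, 7) = 264385836 subsets S of size 7, where X_S = 1 if the K_7 on S is monochromatic.
For a fixed S, the K_7 on S has C(7, 2) = 21 edges. P[all 21 edges red] = (1/2)^21, and likewise for blue, so P[monochromatic] = 2·(1/2)^21 = 2^{1 − 21} = 1/1048576.
By linearity: E[X] = C(57, 7) · 2^{1 − 21} = 264385836 · 1/1048576 = 66096459/262144.
Numerically: E[X] ≈ 252.137981.

E[X] = C(57,7)·2^(1−C(7,2)) = 66096459/262144 ≈ 252.137981.


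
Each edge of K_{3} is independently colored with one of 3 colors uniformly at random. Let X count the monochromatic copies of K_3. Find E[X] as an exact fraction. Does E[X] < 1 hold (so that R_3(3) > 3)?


E[X] = C(3, 3) · 3^{1 − 3} = 1 · 3^{−2} = 1/9.
As a reduced fraction: E[X] = 1/9 ≈ 0.1111.
Is E[X] < 1? YES.
Since E[X] < 1, there exists a 3-coloring of K_{3} with no monochromatic K_3; hence R_3(3) > 3.

E[X] = 1/9 ≈ 0.1111; E[X] < 1, so R_3(3) > 3.


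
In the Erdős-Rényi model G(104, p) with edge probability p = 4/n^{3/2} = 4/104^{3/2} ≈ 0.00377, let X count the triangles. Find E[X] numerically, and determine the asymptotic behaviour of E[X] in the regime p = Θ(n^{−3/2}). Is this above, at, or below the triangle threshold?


Number of potential triangles: C(104, 3) = 182104.
Each occurs with probability p³ ≈ (0.00377)³ ≈ 5.36451e-08.
By linearity: E[X] = C(104, 3)·p³ ≈ 182104 · 5.36451e-08 ≈ 0.010.
Since α = 3/2 > 1, p = c/n^{3/2} = o(1/n) is below the triangle threshold p ~ 1/n. Asymptotically E[X] ~ (c³/6)·n^{3(1−α)} = (4³/6)·n^{-1.5} → 0, so by Markov's inequality G has no triangles w.h.p.

E[X] ≈ 0.010; in regime p = Θ(1/n^{3/2}) E[X] tends to 0 (below the triangle threshold p ~ 1/n).


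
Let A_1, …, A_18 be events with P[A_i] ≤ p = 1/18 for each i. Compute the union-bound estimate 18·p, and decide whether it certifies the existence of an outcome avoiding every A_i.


Union bound: P[∪_{i=1}^{18} A_i] ≤ Σ_i P[A_i] ≤ 18·p = 18·(1/18) = 1.
Numerically: 1 ≈ 1.0000.
Is 1 < 1? NO.
Since the bound 1 is ≥ 1, the union bound is uninformative here; it does NOT by itself certify existence.

18·p = 1 ≈ 1.0000; existence NOT certified by the union bound.


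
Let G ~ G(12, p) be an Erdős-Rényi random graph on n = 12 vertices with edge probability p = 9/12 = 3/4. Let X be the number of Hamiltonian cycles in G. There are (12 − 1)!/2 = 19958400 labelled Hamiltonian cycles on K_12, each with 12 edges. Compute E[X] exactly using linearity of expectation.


K_12 has (12 − 1)!/2 = 19958400 labelled Hamiltonian cycles.
For each such Hamiltonian cycle H, let X_H = 1 if all 12 edges of H are present in G. Then P[X_H = 1] = p^{12} = (3/4)^{12} = 531441/16777216.
By linearity of expectation: E[X] = Σ_H E[X_H] = 19958400 · p^{12} = 19958400 · 531441/16777216 = 82864937925/131072.
Numerically: E[X] ≈ 632209.

E[X] = 19958400 · (3/4)^{12} = 82864937925/131072 ≈ 632209.


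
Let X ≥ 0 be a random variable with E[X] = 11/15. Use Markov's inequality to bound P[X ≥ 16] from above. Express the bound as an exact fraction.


μ = E[X] = 11/15, a = 16.
Markov: P[X ≥ 16] ≤ μ/a = (11/15)/16 = 11/240.
Numerically: ≈ 0.045833.
(Since a = 16 > μ = 0.733333, the bound 11/240 is < 1 and informative.)

P[X ≥ 16] ≤ 11/240 ≈ 0.045833.


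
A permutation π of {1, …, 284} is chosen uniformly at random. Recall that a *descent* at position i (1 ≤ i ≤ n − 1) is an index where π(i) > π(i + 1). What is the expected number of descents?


Write X = Σ X_I over i = 1, …, 283, with X_I the indicator of one descent.
There are 283 indicators.
For each fixed i, the pair (π(i), π(i+1)) is a uniformly random ordered pair of distinct values from {1, …, 284}; by symmetry P[π(i) > π(i+1)] = 1/2.
By linearity: E[X] = 283 · (1/2) = (284 − 1) · (1/2) = 283/2 ≈ 141.50000.

E[X] = 283/2 = 141.50000.


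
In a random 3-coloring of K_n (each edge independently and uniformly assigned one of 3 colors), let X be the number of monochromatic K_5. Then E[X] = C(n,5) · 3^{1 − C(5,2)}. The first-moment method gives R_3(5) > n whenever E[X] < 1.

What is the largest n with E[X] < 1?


We need C(n, 5) · 3^{1 − 10} < 1, i.e. C(n, 5) < 3^{10 − 1} = 19683.
Check values of n near the boundary:
  n = 19: C(19, 5) = 11628; 11628 < 19683? YES
  n = 20: C(20, 5) = 15504; 15504 < 19683? YES
  n = 21: C(21, 5) = 20349; 20349 < 19683? NO
  n = 22: C(22, 5) = 26334; 26334 < 19683? NO
  n = 23: C(23, 5) = 33649; 33649 < 19683? NO
The largest n with C(n, 5) < 19683 is n = 20 (where E[X] = 5168/6561 ≈ 0.7876848). Hence R_3(5) > 20, i.e. R_3(5) ≥ 21.

Largest n = 20; hence R_3(5) > 20.


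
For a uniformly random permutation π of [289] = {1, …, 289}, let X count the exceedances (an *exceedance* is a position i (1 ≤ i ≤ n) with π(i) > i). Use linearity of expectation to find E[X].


Write X = Σ_{i=1}^{289} X_i, where X_i = 1_{π(i) > i}.
For each fixed i, π(i) is uniform over {1, …, 289} (marginal of a uniform permutation), so P[π(i) > i] = (n − i)/n. Summing: Σ_{i=1}^{289} (n − i)/n = (0 + 1 + … + 288)/289 = 289(289 − 1)/(2·289) = (289 − 1)/2.
Hence E[X] = Σ_{i=1}^{289} (289 − i)/289 = 144 ≈ 144.000000.

E[X] = 144 = 144.000000.


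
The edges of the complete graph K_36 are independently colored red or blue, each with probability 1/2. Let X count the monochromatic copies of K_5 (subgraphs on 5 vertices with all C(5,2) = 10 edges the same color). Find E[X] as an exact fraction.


Let X = Σ_S X_S over the C(36, 5) = 376992 subsets S of size 5, where X_S = 1 if the K_5 on S is monochromatic.
For a fixed S, the K_5 on S has C(5, 2) = 10 edges. P[all 10 edges red] = (1/2)^10, and likewise for blue, so P[monochromatic] = 2·(1/2)^10 = 2^{1 − 10} = 1/512.
Summing: E[X] = C(36, 5) · 2^{1 − 10} = 376992 · 1/512 = 11781/16.
Numerically: E[X] ≈ 736.312.

E[X] = C(36,5)·2^(1−C(5,2)) = 11781/16 ≈ 736.312.


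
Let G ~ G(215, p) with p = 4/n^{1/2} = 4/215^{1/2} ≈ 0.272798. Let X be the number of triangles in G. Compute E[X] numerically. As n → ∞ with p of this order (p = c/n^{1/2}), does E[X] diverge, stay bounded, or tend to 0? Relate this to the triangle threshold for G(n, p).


Number of potential triangles: C(215, 3) = 1633355.
Each occurs with probability p³ ≈ (0.272798)³ ≈ 2.03012268e-02.
By linearity: E[X] = C(215, 3)·p³ ≈ 1633355 · 2.03012268e-02 ≈ 33159.110381.
Since α = 1/2 < 1, p = c/n^{1/2} ≫ 1/n is above the triangle threshold p ~ 1/n. Asymptotically E[X] ~ (c³/6)·n^{3(1−α)} = (4³/6)·n^{1.5} → ∞; triangles are abundant w.h.p.

E[X] ≈ 33159.110381; in regime p = Θ(1/n^{1/2}) E[X] diverges (above the triangle threshold p ~ 1/n).


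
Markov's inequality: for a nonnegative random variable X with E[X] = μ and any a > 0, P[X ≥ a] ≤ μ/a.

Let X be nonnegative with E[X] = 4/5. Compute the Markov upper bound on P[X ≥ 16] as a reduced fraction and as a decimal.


μ = E[X] = 4/5, a = 16.
Markov: P[X ≥ 16] ≤ μ/a = (4/5)/16 = 1/20.
Numerically: ≈ 0.050.
(Since a = 16 > μ = 0.800, the bound 1/20 is < 1 and informative.)

P[X ≥ 16] ≤ 1/20 ≈ 0.050.


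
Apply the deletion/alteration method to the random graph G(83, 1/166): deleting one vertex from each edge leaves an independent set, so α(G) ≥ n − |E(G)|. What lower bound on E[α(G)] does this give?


E[|E(G)|] = C(83, 2)·p = 3403 · (1/166) = 41/2.
E[α(G)] ≥ n − E[|E(G)|] = 83 − 41/2 = 125/2.
Numerically: ≈ 62.500.
(This is only a lower bound; the true E[α(G)] may be larger.)

E[α(G)] ≥ 125/2 ≈ 62.500.


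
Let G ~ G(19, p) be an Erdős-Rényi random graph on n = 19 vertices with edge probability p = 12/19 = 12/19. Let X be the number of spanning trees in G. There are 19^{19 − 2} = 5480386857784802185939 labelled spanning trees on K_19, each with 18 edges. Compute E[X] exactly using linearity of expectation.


K_19 has 19^{19 − 2} = 5480386857784802185939 labelled spanning trees.
For each such spanning tree H, let X_H = 1 if all 18 edges of H are present in G. Then P[X_H = 1] = p^{18} = (12/19)^{18} = 26623333280885243904/104127350297911241532841.
Summing the indicators: E[X] = Σ_H E[X_H] = 5480386857784802185939 · p^{18} = 5480386857784802185939 · 26623333280885243904/104127350297911241532841 = 26623333280885243904/19.
Numerically: E[X] ≈ 1.4012e+18.

E[X] = 5480386857784802185939 · (12/19)^{18} = 26623333280885243904/19 ≈ 1.4012e+18.


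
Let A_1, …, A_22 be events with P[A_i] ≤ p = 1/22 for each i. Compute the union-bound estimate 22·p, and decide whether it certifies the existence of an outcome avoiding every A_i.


Union bound: P[∪_{i=1}^{22} A_i] ≤ Σ_i P[A_i] ≤ 22·p = 22·(1/22) = 1.
Numerically: 1 ≈ 1.0000.
Is 1 < 1? NO.
Since the bound 1 is ≥ 1, the union bound is uninformative here; it does NOT by itself certify existence.

22·p = 1 ≈ 1.0000; existence NOT certified by the union bound.


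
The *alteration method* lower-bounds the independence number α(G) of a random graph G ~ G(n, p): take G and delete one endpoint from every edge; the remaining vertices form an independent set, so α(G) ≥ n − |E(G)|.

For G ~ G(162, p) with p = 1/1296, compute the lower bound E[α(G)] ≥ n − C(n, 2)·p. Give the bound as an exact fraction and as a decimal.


E[|E(G)|] = C(162, 2)·p = 13041 · (1/1296) = 161/16.
E[α(G)] ≥ n − E[|E(G)|] = 162 − 161/16 = 2431/16.
Numerically: ≈ 151.938.
(This is only a lower bound; the true E[α(G)] may be larger.)

E[α(G)] ≥ 2431/16 ≈ 151.938.


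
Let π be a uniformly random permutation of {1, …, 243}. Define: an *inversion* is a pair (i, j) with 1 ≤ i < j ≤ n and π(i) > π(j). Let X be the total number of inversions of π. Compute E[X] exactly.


Write X = Σ X_I over the C(243, 2) = 29403 pairs i < j, with X_I the indicator of one inversion.
There are 29403 indicators.
For each fixed pair i < j, the values π(i) and π(j) are two distinct elements of {1, …, 243} in uniformly random order; by symmetry P[π(i) > π(j)] = 1/2.
By linearity: E[X] = 29403 · (1/2) = C(243, 2) · (1/2) = 29403/2 = 29403/2 ≈ 14701.50000.

E[X] = 29403/2 = 14701.50000.


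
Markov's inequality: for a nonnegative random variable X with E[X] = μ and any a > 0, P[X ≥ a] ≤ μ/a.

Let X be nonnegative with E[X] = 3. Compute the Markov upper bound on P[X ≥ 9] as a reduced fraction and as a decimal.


μ = E[X] = 3, a = 9.
Markov: P[X ≥ 9] ≤ μ/a = (3)/9 = 1/3.
Numerically: ≈ 0.333333.
(Since a = 9 > μ = 3.000000, the bound 1/3 is < 1 and informative.)

P[X ≥ 9] ≤ 1/3 ≈ 0.333333.


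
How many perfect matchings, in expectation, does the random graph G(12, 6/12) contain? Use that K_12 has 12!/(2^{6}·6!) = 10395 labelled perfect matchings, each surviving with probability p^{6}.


K_12 has 12!/(2^{6}·6!) = 10395 labelled perfect matchings.
For each such perfect matching H, let X_H = 1 if all 6 edges of H are present in G. Then P[X_H = 1] = p^{6} = (1/2)^{6} = 1/64.
By linearity of expectation: E[X] = Σ_H E[X_H] = 10395 · p^{6} = 10395 · 1/64 = 10395/64.
Numerically: E[X] ≈ 162.42.

E[X] = 10395 · (1/2)^{6} = 10395/64 ≈ 162.42.


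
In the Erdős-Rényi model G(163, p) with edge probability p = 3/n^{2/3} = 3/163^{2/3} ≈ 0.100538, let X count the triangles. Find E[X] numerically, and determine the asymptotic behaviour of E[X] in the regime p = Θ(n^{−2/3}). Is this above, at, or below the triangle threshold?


Number of potential triangles: C(163, 3) = 708561.
Each occurs with probability p³ ≈ (0.100538)³ ≈ 1.01622191e-03.
By linearity: E[X] = C(163, 3)·p³ ≈ 708561 · 1.01622191e-03 ≈ 720.055215.
Since α = 2/3 < 1, p = c/n^{2/3} ≫ 1/n is above the triangle threshold p ~ 1/n. Asymptotically E[X] ~ (c³/6)·n^{3(1−α)} = (3³/6)·n^{1} → ∞; triangles are abundant w.h.p.

E[X] ≈ 720.055215; in regime p = Θ(1/n^{2/3}) E[X] diverges (above the triangle threshold p ~ 1/n).


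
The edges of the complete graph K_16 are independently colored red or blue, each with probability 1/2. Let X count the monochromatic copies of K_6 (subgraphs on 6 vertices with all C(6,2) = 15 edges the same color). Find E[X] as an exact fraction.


Let X = Σ_S X_S over the C(16, 6) = 8008 subsets S of size 6, where X_S = 1 if the K_6 on S is monochromatic.
For a fixed S, the K_6 on S has C(6, 2) = 15 edges. P[all 15 edges red] = (1/2)^15, and likewise for blue, so P[monochromatic] = 2·(1/2)^15 = 2^{1 − 15} = 1/16384.
Summing: E[X] = C(16, 6) · 2^{1 − 15} = 8008 · 1/16384 = 1001/2048.
Numerically: E[X] ≈ 0.489.

E[X] = C(16,6)·2^(1−C(6,2)) = 1001/2048 ≈ 0.489.


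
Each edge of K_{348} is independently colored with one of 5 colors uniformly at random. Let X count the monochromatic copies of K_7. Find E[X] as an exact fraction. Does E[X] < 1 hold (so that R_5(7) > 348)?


E[X] = C(348, 7) · 5^{1 − 21} = 115412286408552 · 5^{−20} = 115412286408552/95367431640625.
As a reduced fraction: E[X] = 115412286408552/95367431640625 ≈ 1.2102.
Is E[X] < 1? NO.
Since E[X] ≥ 1, the first-moment bound is inconclusive at n = 348; it does NOT by itself certify R_5(7) > 348.

E[X] = 115412286408552/95367431640625 ≈ 1.2102; E[X] ≥ 1; first-moment method inconclusive here.


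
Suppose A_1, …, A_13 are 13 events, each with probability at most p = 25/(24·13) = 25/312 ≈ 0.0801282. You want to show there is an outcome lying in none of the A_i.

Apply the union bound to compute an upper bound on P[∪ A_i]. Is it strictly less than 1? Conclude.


Union bound: P[∪_{i=1}^{13} A_i] ≤ Σ_i P[A_i] ≤ 13·p = 13·(25/312) = 25/24.
Numerically: 25/24 ≈ 1.0416667.
Is 25/24 < 1? NO.
Since the bound 25/24 is ≥ 1, the union bound is uninformative here; it does NOT by itself certify existence.

13·p = 25/24 ≈ 1.0416667; existence NOT certified by the union bound.


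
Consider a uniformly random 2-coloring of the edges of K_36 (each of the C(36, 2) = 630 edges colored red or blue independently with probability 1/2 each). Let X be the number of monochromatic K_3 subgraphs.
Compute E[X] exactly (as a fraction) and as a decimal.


Let X = Σ_S X_S over the C(36, 3) = 7140 subsets S of size 3, where X_S = 1 if the K_3 on S is monochromatic.
For a fixed S, the K_3 on S has C(3, 2) = 3 edges. P[all 3 edges red] = (1/2)^3, and likewise for blue, so P[monochromatic] = 2·(1/2)^3 = 2^{1 − 3} = 1/4.
By linearity: E[X] = C(36, 3) · 2^{1 − 3} = 7140 · 1/4 = 1785.
Numerically: E[X] ≈ 1785.000.

E[X] = C(36,3)·2^(1−C(3,2)) = 1785 ≈ 1785.000.


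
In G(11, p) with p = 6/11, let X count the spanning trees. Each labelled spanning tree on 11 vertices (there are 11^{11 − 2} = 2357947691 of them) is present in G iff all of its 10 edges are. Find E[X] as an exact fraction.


K_11 has 11^{11 − 2} = 2357947691 labelled spanning trees.
For each such spanning tree H, let X_H = 1 if all 10 edges of H are present in G. Then P[X_H = 1] = p^{10} = (6/11)^{10} = 60466176/25937424601.
By linearity of expectation: E[X] = Σ_H E[X_H] = 2357947691 · p^{10} = 2357947691 · 60466176/25937424601 = 60466176/11.
Numerically: E[X] ≈ 5.4969e+06.

E[X] = 2357947691 · (6/11)^{10} = 60466176/11 ≈ 5.4969e+06.


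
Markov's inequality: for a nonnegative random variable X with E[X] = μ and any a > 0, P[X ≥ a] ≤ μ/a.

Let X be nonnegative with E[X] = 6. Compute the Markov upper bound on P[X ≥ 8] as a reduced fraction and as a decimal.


μ = E[X] = 6, a = 8.
Markov: P[X ≥ 8] ≤ μ/a = (6)/8 = 3/4.
Numerically: ≈ 0.7500.
(Since a = 8 > μ = 6.0000, the bound 3/4 is < 1 and informative.)

P[X ≥ 8] ≤ 3/4 ≈ 0.7500.


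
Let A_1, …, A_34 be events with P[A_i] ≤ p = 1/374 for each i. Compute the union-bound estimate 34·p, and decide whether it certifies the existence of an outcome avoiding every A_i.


Union bound: P[∪_{i=1}^{34} A_i] ≤ Σ_i P[A_i] ≤ 34·p = 34·(1/374) = 1/11.
Numerically: 1/11 ≈ 0.090909.
Is 1/11 < 1? YES.
Since P[∪ A_i] ≤ 1/11 < 1, the complement has P[∩ A_i^c] ≥ 1 − 1/11 = 10/11 > 0, so some outcome avoids every A_i.

34·p = 1/11 ≈ 0.090909; existence CERTIFIED by the union bound.


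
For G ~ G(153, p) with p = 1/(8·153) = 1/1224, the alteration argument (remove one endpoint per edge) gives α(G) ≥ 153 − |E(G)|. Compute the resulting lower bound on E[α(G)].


E[|E(G)|] = C(153, 2)·p = 11628 · (1/1224) = 19/2.
E[α(G)] ≥ n − E[|E(G)|] = 153 − 19/2 = 287/2.
Numerically: ≈ 143.500000.
(This is only a lower bound; the true E[α(G)] may be larger.)

E[α(G)] ≥ 287/2 ≈ 143.500000.


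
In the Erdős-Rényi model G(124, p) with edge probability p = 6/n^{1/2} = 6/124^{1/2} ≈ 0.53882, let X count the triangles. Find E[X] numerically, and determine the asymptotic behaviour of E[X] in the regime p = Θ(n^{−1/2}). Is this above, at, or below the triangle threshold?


Number of potential triangles: C(124, 3) = 310124.
Each occurs with probability p³ ≈ (0.53882)³ ≈ 1.5643042e-01.
By linearity: E[X] = C(124, 3)·p³ ≈ 310124 · 1.5643042e-01 ≈ 48512.82892.
Since α = 1/2 < 1, p = c/n^{1/2} ≫ 1/n is above the triangle threshold p ~ 1/n. Asymptotically E[X] ~ (c³/6)·n^{3(1−α)} = (6³/6)·n^{1.5} → ∞; triangles are abundant w.h.p.

E[X] ≈ 48512.82892; in regime p = Θ(1/n^{1/2}) E[X] diverges (above the triangle threshold p ~ 1/n).


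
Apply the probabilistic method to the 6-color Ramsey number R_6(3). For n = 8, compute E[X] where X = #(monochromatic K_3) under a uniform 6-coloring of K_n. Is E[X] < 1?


E[X] = C(8, 3) · 6^{1 − 3} = 56 · 6^{−2} = 56/36.
As a reduced fraction: E[X] = 14/9 ≈ 1.5556.
Is E[X] < 1? NO.
Since E[X] ≥ 1, the first-moment bound is inconclusive at n = 8; it does NOT by itself certify R_6(3) > 8.

E[X] = 14/9 ≈ 1.5556; E[X] ≥ 1; first-moment method inconclusive here.


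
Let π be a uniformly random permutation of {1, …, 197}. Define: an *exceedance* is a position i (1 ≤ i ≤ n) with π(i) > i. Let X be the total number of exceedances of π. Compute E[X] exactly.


Write X = Σ_{i=1}^{197} X_i, where X_i = 1_{π(i) > i}.
For each fixed i, π(i) is uniform over {1, …, 197} (marginal of a uniform permutation), so P[π(i) > i] = (n − i)/n. Summing: Σ_{i=1}^{197} (n − i)/n = (0 + 1 + … + 196)/197 = 197(197 − 1)/(2·197) = (197 − 1)/2.
Hence E[X] = Σ_{i=1}^{197} (197 − i)/197 = 98 ≈ 98.00000.

E[X] = 98 = 98.00000.
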